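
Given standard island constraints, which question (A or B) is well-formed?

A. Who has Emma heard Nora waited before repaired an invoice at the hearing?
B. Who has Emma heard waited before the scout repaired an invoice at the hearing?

B

In A, the wh-phrase is extracted from inside an adjunct island (introduced by "before"), which blocks movement.
In B, the extraction path crosses only that-complement boundaries, which are transparent.
So B is grammatical.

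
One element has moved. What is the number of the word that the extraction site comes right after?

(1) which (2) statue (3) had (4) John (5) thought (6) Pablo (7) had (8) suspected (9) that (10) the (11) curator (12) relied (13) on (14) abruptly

13

The displaced element is "which statue" (word 2).
It is linked across 2 clause boundaries (Ø → that).
It functions as the object of the preposition "on" of "relied", so the gap sits immediately after word 13 ("on").
Base order: John had thought Pablo had suspected that the curator relied on which statue abruptly.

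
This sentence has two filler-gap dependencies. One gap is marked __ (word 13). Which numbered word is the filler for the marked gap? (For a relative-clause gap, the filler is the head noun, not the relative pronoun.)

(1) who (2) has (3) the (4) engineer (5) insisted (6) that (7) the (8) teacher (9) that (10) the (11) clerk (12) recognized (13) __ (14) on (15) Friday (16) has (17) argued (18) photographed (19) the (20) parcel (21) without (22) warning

The marked gap is inside the relative clause, the direct object of "recognized".
Its filler is the head noun "teacher" (via "that"), at word 8.
(The other dependency links word 1 to a gap after word 17.)

8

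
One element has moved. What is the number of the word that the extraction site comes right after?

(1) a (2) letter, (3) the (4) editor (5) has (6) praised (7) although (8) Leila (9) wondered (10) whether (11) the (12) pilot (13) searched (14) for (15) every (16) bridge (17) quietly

6

The displaced element is "a letter" (word 2).
It functions as the direct object of "praised", so the gap sits immediately after word 6 ("praised").
Base order: The editor has praised a letter although Leila wondered whether the pilot searched for every bridge quietly.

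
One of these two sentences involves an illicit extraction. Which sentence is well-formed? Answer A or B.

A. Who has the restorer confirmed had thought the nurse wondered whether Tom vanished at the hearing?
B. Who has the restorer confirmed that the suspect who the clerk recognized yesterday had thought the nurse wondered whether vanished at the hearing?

In B, the wh-phrase is extracted from inside a wh-island (introduced by "whether"), which blocks movement.
In A, the extraction path crosses only that-complement boundaries, which are transparent.
So A is grammatical.

A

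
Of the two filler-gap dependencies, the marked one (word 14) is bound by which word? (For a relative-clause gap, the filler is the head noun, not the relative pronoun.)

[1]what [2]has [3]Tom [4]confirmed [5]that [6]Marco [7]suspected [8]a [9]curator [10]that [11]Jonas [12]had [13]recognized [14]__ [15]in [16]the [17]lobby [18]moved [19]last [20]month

The marked gap is inside the relative clause, the direct object of "recognized".
Its filler is the head noun "curator" (via "that"), at word 9.
(The other dependency links word 1 to a gap after word 18.)

9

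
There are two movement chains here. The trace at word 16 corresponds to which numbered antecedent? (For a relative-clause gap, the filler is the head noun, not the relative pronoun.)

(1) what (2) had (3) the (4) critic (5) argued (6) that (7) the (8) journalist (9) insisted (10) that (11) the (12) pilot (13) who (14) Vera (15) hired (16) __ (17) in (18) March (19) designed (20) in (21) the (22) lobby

12

The marked gap is inside the relative clause, the direct object of "hired".
Its filler is the head noun "pilot" (via "who"), at word 12.
(The other dependency links word 1 to a gap after word 19.)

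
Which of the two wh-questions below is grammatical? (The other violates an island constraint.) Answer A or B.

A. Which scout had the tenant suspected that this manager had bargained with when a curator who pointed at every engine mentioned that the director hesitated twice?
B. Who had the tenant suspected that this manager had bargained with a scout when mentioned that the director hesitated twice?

In B, the wh-phrase is extracted from inside an adjunct island (introduced by "when"), which blocks movement.
In A, the extraction path crosses only that-complement boundaries, which are transparent.
So A is grammatical.

A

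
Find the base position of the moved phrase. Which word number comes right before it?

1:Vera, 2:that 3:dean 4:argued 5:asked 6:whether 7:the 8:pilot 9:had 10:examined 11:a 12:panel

The displaced element is "Vera" (word 1).
It is linked across 1 clause boundary (Ø).
It functions as the subject of "asked", so the gap sits immediately after word 4 ("argued").
Base order: That dean argued Vera asked whether the pilot had examined a panel.

4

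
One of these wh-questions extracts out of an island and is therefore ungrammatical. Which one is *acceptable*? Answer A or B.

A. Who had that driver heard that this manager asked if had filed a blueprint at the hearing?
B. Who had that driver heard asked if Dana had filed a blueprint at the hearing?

B

In A, the wh-phrase is extracted from inside a wh-island (introduced by "if"), which blocks movement.
In B, the extraction path crosses only that-complement boundaries, which are transparent.
So B is grammatical.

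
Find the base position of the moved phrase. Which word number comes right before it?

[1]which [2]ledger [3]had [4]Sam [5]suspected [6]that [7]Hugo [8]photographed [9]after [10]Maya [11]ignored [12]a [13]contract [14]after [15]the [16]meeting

8

The displaced element is "which ledger" (word 2).
It is linked across 1 clause boundary (that).
It functions as the direct object of "photographed", so the gap sits immediately after word 8 ("photographed").
Base order: Sam had suspected that Hugo photographed which ledger after Maya ignored a contract after the meeting.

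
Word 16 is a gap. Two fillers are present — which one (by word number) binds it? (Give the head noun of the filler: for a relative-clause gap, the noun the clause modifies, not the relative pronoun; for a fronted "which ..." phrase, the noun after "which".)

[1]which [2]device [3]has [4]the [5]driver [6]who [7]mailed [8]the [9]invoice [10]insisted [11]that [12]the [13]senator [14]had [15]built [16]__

2

The marked gap is the direct object of "built".
Its filler is the fronted wh-phrase "which device", at word 2.
(The other dependency links word 5 to a gap after word 6.)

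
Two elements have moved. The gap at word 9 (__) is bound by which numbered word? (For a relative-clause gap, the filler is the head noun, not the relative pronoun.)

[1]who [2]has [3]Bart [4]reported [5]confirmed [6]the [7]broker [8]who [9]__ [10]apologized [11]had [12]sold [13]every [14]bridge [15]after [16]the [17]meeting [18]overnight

7

The marked gap is inside the relative clause, the subject of "apologized".
Its filler is the head noun "broker" (via "who"), at word 7.
(The other dependency links word 1 to a gap after word 4.)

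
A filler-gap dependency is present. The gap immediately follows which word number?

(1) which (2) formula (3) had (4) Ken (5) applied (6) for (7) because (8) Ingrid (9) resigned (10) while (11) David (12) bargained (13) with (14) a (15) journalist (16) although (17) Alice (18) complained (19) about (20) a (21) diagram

6

The displaced element is "which formula" (word 2).
It functions as the object of the preposition "for" of "applied", so the gap sits immediately after word 6 ("for").
Base order: Ken had applied for which formula because Ingrid resigned while David bargained with a journalist although Alice complained about a diagram.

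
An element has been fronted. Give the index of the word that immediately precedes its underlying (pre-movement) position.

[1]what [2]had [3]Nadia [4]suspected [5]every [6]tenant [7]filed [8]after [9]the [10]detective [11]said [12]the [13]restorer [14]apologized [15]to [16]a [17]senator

The displaced element is "what" (word 1).
It is linked across 1 clause boundary (Ø).
It functions as the direct object of "filed", so the gap sits immediately after word 7 ("filed").
Base order: Nadia had suspected every tenant filed what after the detective said the restorer apologized to a senator.

7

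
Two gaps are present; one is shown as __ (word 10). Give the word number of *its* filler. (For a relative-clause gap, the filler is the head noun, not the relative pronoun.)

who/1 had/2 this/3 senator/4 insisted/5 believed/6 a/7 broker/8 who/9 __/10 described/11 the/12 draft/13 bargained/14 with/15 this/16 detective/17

The marked gap is inside the relative clause, the subject of "described".
Its filler is the head noun "broker" (via "who"), at word 8.
(The other dependency links word 1 to a gap after word 5.)

8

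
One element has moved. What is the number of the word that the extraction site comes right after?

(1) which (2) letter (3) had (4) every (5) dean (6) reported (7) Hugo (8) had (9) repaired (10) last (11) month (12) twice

The displaced element is "which letter" (word 2).
It is linked across 1 clause boundary (Ø).
It functions as the direct object of "repaired", so the gap sits immediately after word 9 ("repaired").
Base order: Every dean had reported Hugo had repaired which letter last month twice.

9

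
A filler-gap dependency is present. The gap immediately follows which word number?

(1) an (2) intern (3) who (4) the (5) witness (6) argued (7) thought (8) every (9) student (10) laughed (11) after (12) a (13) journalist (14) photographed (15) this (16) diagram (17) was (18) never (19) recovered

6

The displaced element is "an intern" (word 2).
It is linked across 1 clause boundary (Ø).
It functions as the subject of "thought", so the gap sits immediately after word 6 ("argued").
Base order: The witness argued that an intern thought every student laughed after a journalist photographed this diagram.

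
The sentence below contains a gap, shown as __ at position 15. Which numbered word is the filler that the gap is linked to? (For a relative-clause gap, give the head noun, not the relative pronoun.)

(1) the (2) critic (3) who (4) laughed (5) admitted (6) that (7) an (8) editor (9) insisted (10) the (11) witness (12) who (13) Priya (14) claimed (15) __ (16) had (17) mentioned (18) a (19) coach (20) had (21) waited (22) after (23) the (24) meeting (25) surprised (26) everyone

The gap at 15 is the subject of "mentioned", inside a relative clause.
The relative pronoun is "who" (word 12); it is bound by the head noun immediately before it.
Its filler is the head noun "witness", at word 11.

11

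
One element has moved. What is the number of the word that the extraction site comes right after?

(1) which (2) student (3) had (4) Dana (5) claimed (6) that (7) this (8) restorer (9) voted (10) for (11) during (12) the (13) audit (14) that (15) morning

The displaced element is "which student" (word 2).
It is linked across 1 clause boundary (that).
It functions as the object of the preposition "for" of "voted", so the gap sits immediately after word 10 ("for").
Base order: Dana had claimed that this restorer voted for which student during the audit that morning.

10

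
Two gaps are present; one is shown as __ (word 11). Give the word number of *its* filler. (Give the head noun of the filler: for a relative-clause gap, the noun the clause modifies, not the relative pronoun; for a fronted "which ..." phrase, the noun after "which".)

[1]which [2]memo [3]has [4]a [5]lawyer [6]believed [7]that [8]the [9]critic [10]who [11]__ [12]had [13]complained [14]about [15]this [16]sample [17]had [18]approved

9

The marked gap is inside the relative clause, the subject of "complained".
Its filler is the head noun "critic" (via "who"), at word 9.
(The other dependency links word 2 to a gap after word 18.)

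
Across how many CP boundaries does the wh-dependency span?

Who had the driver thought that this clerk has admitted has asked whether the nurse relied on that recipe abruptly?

"who" is extracted from the subject of "asked".
Boundaries crossed, outermost first: [that], [Ø] — 2 in total.

2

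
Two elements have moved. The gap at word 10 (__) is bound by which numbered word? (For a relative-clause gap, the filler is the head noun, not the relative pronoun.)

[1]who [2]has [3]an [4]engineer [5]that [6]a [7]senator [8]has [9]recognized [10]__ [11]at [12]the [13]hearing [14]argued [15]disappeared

4

The marked gap is inside the relative clause, the direct object of "recognized".
Its filler is the head noun "engineer" (via "that"), at word 4.
(The other dependency links word 1 to a gap after word 14.)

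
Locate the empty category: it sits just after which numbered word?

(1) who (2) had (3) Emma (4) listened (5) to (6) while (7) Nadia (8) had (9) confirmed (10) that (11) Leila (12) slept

5

The displaced element is "who" (word 1).
It functions as the object of the preposition "to" of "listened", so the gap sits immediately after word 5 ("to").
Base order: Emma had listened to who while Nadia had confirmed that Leila slept.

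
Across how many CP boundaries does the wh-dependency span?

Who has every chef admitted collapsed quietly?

1

"who" is extracted from the subject of "collapsed".
Boundaries crossed, outermost first: [Ø] — 1 in total.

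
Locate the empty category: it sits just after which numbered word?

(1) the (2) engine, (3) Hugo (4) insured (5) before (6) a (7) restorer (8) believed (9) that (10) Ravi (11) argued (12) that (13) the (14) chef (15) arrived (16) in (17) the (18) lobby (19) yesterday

The displaced element is "the engine" (word 2).
It functions as the direct object of "insured", so the gap sits immediately after word 4 ("insured").
Base order: Hugo insured the engine before a restorer believed that Ravi argued that the chef arrived in the lobby yesterday.

4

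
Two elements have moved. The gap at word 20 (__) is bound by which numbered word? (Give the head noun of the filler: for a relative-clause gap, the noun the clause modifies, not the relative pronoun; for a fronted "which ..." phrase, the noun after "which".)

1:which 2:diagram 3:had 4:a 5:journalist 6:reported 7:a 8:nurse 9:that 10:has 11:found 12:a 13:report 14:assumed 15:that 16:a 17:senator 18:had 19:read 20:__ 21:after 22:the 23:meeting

The marked gap is the direct object of "read".
Its filler is the fronted wh-phrase "which diagram", at word 2.
(The other dependency links word 8 to a gap after word 9.)

2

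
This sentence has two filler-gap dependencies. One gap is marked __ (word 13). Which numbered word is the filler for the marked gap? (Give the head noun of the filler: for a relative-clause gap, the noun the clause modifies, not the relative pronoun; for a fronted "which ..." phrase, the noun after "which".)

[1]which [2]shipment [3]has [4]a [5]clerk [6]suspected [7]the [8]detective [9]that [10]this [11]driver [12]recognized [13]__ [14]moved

The marked gap is inside the relative clause, the direct object of "recognized".
Its filler is the head noun "detective" (via "that"), at word 8.
(The other dependency links word 2 to a gap after word 14.)

8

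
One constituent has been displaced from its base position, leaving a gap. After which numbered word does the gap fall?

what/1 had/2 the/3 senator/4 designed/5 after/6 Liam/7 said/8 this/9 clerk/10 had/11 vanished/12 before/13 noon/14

5

The displaced element is "what" (word 1).
It functions as the direct object of "designed", so the gap sits immediately after word 5 ("designed").
Base order: The senator had designed what after Liam said this clerk had vanished before noon.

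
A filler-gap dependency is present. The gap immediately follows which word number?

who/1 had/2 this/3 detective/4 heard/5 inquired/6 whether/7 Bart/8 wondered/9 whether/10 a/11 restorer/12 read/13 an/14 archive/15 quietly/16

5

The displaced element is "who" (word 1).
It is linked across 1 clause boundary (Ø).
It functions as the subject of "inquired", so the gap sits immediately after word 5 ("heard").
Base order: This detective had heard that who inquired whether Bart wondered whether a restorer read an archive quietly.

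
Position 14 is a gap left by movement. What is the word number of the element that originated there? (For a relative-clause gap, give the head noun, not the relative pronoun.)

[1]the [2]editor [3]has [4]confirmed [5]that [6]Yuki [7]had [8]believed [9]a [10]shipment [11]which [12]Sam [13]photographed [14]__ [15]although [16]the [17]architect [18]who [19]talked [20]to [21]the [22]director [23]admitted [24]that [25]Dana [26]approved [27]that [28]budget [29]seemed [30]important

The gap at 14 is the object of "photographed", inside a relative clause.
The relative pronoun is "which" (word 11); it is bound by the head noun immediately before it.
Its filler is the head noun "shipment", at word 10.

10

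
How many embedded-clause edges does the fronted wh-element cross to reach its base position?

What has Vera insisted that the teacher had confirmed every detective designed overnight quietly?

2

"what" is extracted from the object of "designed".
Boundaries crossed, outermost first: [that], [Ø] — 2 in total.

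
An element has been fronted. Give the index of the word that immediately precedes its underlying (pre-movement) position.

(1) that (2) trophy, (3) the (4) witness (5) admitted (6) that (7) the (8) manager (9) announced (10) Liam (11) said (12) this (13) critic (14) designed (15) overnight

The displaced element is "that trophy" (word 2).
It is linked across 3 clause boundaries (that → Ø → Ø).
It functions as the direct object of "designed", so the gap sits immediately after word 14 ("designed").
Base order: The witness admitted that the manager announced Liam said this critic designed that trophy overnight.

14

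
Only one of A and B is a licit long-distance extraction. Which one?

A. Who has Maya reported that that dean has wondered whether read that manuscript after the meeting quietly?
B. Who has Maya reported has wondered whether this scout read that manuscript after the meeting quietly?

B

In A, the wh-phrase is extracted from inside a wh-island (introduced by "whether"), which blocks movement.
In B, the extraction path crosses only that-complement boundaries, which are transparent.
So B is grammatical.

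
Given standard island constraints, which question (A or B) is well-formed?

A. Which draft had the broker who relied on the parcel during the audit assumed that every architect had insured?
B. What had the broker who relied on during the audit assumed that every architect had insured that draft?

In B, the wh-phrase is extracted from inside a complex-NP island (relative clause) (introduced by "who"), which blocks movement.
In A, the extraction path crosses only that-complement boundaries, which are transparent.
So A is grammatical.

A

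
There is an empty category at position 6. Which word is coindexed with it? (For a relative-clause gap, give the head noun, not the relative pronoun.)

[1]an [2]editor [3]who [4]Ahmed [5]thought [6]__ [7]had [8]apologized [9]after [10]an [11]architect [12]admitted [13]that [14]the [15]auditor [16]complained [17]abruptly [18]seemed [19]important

2

The gap at 6 is the subject of "apologized", inside a relative clause.
The relative pronoun is "who" (word 3); it is bound by the head noun immediately before it.
Its filler is the head noun "editor", at word 2.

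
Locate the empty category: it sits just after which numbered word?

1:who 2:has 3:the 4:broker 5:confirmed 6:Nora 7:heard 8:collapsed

7

The displaced element is "who" (word 1).
It is linked across 2 clause boundaries (Ø → Ø).
It functions as the subject of "collapsed", so the gap sits immediately after word 7 ("heard").
Base order: The broker has confirmed Nora heard who collapsed.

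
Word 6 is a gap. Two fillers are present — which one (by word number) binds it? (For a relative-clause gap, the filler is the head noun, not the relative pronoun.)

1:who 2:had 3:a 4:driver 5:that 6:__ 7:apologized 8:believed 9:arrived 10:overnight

4

The marked gap is inside the relative clause, the subject of "apologized".
Its filler is the head noun "driver" (via "that"), at word 4.
(The other dependency links word 1 to a gap after word 8.)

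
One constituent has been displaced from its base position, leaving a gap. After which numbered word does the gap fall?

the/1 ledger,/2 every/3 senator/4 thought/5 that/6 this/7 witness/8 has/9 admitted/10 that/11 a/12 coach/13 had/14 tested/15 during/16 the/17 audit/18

The displaced element is "the ledger" (word 2).
It is linked across 2 clause boundaries (that → that).
It functions as the direct object of "tested", so the gap sits immediately after word 15 ("tested").
Base order: Every senator thought that this witness has admitted that a coach had tested the ledger during the audit.

15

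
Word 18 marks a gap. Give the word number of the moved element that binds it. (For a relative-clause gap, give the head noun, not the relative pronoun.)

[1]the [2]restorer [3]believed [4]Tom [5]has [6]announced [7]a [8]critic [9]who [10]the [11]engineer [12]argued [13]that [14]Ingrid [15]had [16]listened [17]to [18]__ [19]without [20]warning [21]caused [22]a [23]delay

The gap at 18 is the prepositional object of "listened", inside a relative clause.
The relative pronoun is "who" (word 9); it is bound by the head noun immediately before it.
Its filler is the head noun "critic", at word 8.

8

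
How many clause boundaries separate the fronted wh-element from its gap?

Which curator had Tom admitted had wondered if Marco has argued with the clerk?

"which curator" is extracted from the subject of "wondered".
Boundaries crossed, outermost first: [Ø] — 1 in total.

1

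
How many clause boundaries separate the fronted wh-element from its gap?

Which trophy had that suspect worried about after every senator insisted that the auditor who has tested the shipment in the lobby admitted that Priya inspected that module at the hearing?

0

"which trophy" originates inside the matrix clause — no clause boundary is crossed.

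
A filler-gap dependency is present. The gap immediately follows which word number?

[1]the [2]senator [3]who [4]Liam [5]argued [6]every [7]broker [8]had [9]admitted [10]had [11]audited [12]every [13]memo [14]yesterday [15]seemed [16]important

The displaced element is "the senator" (word 2).
It is linked across 2 clause boundaries (Ø → Ø).
It functions as the subject of "audited", so the gap sits immediately after word 9 ("admitted").
Base order: Liam argued every broker had admitted the senator had audited every memo yesterday.

9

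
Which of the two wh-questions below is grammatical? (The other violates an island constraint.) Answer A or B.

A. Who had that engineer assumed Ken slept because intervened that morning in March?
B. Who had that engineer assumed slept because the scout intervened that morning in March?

B

In A, the wh-phrase is extracted from inside an adjunct island (introduced by "because"), which blocks movement.
In B, the extraction path crosses only that-complement boundaries, which are transparent.
So B is grammatical.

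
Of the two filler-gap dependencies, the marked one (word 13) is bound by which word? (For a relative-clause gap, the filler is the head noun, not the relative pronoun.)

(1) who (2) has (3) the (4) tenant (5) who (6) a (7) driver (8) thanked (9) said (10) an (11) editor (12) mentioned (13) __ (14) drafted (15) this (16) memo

The marked gap is the subject of "drafted".
Its filler is the fronted wh-phrase "who", at word 1.
(The other dependency links word 4 to a gap after word 8.)

1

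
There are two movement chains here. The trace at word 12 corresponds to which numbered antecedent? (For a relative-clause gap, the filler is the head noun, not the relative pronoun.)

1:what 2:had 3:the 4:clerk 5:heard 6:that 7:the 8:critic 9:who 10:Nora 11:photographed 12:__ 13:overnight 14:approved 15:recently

8

The marked gap is inside the relative clause, the direct object of "photographed".
Its filler is the head noun "critic" (via "who"), at word 8.
(The other dependency links word 1 to a gap after word 14.)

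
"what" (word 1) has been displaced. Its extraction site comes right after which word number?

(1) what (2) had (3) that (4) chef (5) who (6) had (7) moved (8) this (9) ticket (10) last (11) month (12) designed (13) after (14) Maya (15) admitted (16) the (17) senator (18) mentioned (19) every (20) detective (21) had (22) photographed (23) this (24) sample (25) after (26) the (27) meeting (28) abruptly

The displaced element is "what" (word 1).
It functions as the direct object of "designed", so the gap sits immediately after word 12 ("designed").
Base order: That chef who had moved this ticket last month had designed what after Maya admitted the senator mentioned every detective had photographed this sample after the meeting abruptly.

12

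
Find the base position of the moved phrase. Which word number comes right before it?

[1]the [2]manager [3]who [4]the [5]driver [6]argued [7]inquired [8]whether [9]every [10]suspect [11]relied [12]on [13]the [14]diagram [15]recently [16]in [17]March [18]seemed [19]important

6

The displaced element is "the manager" (word 2).
It is linked across 1 clause boundary (Ø).
It functions as the subject of "inquired", so the gap sits immediately after word 6 ("argued").
Base order: The driver argued the manager inquired whether every suspect relied on the diagram recently in March.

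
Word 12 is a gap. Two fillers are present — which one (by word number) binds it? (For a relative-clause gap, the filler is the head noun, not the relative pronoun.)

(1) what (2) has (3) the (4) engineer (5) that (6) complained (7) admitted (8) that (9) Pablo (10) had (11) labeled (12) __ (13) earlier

1

The marked gap is the direct object of "labeled".
Its filler is the fronted wh-phrase "what", at word 1.
(The other dependency links word 4 to a gap after word 5.)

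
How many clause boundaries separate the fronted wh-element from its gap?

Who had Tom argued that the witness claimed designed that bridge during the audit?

2

"who" is extracted from the subject of "designed".
Boundaries crossed, outermost first: [that], [Ø] — 2 in total.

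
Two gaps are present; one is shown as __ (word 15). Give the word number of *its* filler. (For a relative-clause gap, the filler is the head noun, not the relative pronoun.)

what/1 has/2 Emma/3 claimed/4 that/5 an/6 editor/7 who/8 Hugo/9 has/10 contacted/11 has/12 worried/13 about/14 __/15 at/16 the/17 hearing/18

The marked gap is the object of the preposition "about" of "worried".
Its filler is the fronted wh-phrase "what", at word 1.
(The other dependency links word 7 to a gap after word 11.)

1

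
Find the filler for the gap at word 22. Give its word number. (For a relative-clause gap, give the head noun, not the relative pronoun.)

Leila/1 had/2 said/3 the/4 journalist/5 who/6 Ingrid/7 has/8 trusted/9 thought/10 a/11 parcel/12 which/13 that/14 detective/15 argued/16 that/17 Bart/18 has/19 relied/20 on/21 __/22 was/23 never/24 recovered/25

The gap at 22 is the prepositional object of "relied", inside a relative clause.
The relative pronoun is "which" (word 13); it is bound by the head noun immediately before it.
Its filler is the head noun "parcel", at word 12.

12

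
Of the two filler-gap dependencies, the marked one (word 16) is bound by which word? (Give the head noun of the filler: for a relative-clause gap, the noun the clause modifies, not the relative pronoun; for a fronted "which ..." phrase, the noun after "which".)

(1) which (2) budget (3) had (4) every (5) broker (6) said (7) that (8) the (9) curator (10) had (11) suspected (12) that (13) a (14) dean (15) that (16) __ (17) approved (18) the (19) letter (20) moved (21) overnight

14

The marked gap is inside the relative clause, the subject of "approved".
Its filler is the head noun "dean" (via "that"), at word 14.
(The other dependency links word 2 to a gap after word 20.)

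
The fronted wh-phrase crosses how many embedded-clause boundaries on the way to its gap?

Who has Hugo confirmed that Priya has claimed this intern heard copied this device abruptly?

"who" is extracted from the subject of "copied".
Boundaries crossed, outermost first: [that], [Ø], [Ø] — 3 in total.

3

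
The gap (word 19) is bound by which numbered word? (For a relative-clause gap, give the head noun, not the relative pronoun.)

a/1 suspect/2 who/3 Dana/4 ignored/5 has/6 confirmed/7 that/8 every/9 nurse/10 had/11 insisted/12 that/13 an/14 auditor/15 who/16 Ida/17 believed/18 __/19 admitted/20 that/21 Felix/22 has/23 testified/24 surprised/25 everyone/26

The gap at 19 is the subject of "admitted", inside a relative clause.
The relative pronoun is "who" (word 16); it is bound by the head noun immediately before it.
Its filler is the head noun "auditor", at word 15.

15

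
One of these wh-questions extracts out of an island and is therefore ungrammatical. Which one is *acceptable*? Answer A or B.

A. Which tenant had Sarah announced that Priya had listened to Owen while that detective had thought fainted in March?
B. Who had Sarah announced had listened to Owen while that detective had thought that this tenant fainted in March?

B

In A, the wh-phrase is extracted from inside an adjunct island (introduced by "while"), which blocks movement.
In B, the extraction path crosses only that-complement boundaries, which are transparent.
So B is grammatical.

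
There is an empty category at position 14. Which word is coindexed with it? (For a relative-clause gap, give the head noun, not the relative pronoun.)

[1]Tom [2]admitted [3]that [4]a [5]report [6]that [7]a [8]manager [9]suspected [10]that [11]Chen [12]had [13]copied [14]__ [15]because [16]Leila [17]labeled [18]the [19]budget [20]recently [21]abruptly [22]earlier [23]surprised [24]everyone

The gap at 14 is the object of "copied", inside a relative clause.
The relative pronoun is "that" (word 6); it is bound by the head noun immediately before it.
Its filler is the head noun "report", at word 5.

5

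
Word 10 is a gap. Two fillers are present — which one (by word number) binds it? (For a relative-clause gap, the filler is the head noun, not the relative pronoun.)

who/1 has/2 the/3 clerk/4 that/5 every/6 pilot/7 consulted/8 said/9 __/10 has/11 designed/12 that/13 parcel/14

The marked gap is the subject of "designed".
Its filler is the fronted wh-phrase "who", at word 1.
(The other dependency links word 4 to a gap after word 8.)

1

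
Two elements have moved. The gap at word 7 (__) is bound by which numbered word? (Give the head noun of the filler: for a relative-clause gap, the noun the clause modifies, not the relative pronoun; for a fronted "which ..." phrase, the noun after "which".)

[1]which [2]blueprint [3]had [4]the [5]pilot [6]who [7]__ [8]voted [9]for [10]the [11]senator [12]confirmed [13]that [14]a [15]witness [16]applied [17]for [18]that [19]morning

5

The marked gap is inside the relative clause, the subject of "voted".
Its filler is the head noun "pilot" (via "who"), at word 5.
(The other dependency links word 2 to a gap after word 17.)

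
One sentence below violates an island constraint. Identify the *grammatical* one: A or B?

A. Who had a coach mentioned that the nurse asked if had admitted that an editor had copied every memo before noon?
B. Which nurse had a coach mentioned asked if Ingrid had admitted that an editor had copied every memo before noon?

In A, the wh-phrase is extracted from inside a wh-island (introduced by "if"), which blocks movement.
In B, the extraction path crosses only that-complement boundaries, which are transparent.
So B is grammatical.

B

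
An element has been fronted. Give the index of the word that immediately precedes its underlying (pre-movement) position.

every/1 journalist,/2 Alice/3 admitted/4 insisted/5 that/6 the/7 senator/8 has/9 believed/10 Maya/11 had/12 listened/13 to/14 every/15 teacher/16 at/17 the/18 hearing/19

4

The displaced element is "every journalist" (word 2).
It is linked across 1 clause boundary (Ø).
It functions as the subject of "insisted", so the gap sits immediately after word 4 ("admitted").
Base order: Alice admitted every journalist insisted that the senator has believed Maya had listened to every teacher at the hearing.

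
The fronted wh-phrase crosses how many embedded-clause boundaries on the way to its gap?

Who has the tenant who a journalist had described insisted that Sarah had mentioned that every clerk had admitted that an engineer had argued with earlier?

3

"who" is extracted from the PP object of "argued".
Boundaries crossed, outermost first: [that], [that], [that] — 3 in total.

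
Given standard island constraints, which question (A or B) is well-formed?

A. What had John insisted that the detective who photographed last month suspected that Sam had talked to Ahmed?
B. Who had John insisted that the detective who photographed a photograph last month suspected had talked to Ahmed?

B

In A, the wh-phrase is extracted from inside a complex-NP island (relative clause) (introduced by "who"), which blocks movement.
In B, the extraction path crosses only that-complement boundaries, which are transparent.
So B is grammatical.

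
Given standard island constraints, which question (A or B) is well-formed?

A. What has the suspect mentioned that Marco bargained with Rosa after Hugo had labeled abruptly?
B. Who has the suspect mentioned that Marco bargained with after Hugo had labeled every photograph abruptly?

B

In A, the wh-phrase is extracted from inside an adjunct island (introduced by "after"), which blocks movement.
In B, the extraction path crosses only that-complement boundaries, which are transparent.
So B is grammatical.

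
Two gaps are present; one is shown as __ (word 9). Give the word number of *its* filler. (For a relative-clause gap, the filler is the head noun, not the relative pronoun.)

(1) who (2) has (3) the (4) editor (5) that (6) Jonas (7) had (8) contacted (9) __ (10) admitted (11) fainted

4

The marked gap is inside the relative clause, the direct object of "contacted".
Its filler is the head noun "editor" (via "that"), at word 4.
(The other dependency links word 1 to a gap after word 10.)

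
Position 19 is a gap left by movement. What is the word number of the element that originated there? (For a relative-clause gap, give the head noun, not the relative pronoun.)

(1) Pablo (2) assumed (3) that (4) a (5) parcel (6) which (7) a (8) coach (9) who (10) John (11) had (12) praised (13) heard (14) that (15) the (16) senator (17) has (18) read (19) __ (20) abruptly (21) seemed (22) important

The gap at 19 is the object of "read", inside a relative clause.
The relative pronoun is "which" (word 6); it is bound by the head noun immediately before it.
Its filler is the head noun "parcel", at word 5.

5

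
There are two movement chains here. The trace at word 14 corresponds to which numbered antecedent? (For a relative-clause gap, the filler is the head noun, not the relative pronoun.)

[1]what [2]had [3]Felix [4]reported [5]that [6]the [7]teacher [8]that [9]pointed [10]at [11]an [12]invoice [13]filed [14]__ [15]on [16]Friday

1

The marked gap is the direct object of "filed".
Its filler is the fronted wh-phrase "what", at word 1.
(The other dependency links word 7 to a gap after word 8.)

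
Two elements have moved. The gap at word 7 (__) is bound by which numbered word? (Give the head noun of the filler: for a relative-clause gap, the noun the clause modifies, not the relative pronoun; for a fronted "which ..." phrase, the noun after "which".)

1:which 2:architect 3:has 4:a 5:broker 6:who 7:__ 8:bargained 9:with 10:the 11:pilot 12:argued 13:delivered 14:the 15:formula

The marked gap is inside the relative clause, the subject of "bargained".
Its filler is the head noun "broker" (via "who"), at word 5.
(The other dependency links word 2 to a gap after word 12.)

5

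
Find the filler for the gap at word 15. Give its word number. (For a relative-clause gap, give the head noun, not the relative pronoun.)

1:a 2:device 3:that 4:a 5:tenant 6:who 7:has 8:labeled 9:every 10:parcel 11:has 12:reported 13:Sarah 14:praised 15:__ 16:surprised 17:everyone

2

The gap at 15 is the object of "praised", inside a relative clause.
The relative pronoun is "that" (word 3); it is bound by the head noun immediately before it.
Its filler is the head noun "device", at word 2.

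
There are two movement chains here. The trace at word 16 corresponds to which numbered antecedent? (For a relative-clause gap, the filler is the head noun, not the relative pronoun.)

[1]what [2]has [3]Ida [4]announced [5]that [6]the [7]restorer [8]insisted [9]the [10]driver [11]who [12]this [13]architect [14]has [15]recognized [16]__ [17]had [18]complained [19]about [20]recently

The marked gap is inside the relative clause, the direct object of "recognized".
Its filler is the head noun "driver" (via "who"), at word 10.
(The other dependency links word 1 to a gap after word 19.)

10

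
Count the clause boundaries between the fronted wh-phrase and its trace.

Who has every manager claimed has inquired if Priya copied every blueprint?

1

"who" is extracted from the subject of "inquired".
Boundaries crossed, outermost first: [Ø] — 1 in total.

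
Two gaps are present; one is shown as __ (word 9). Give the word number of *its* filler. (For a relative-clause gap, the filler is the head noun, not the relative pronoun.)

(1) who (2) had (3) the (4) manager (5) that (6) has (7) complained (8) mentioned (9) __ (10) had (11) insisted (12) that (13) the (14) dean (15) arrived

1

The marked gap is the subject of "insisted".
Its filler is the fronted wh-phrase "who", at word 1.
(The other dependency links word 4 to a gap after word 5.)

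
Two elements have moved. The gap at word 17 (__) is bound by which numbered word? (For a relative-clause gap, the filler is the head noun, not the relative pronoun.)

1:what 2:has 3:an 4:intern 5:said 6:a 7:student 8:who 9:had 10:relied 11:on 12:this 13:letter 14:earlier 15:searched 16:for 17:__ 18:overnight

1

The marked gap is the object of the preposition "for" of "searched".
Its filler is the fronted wh-phrase "what", at word 1.
(The other dependency links word 7 to a gap after word 8.)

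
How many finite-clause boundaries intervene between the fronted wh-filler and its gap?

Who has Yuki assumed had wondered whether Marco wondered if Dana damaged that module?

1

"who" is extracted from the subject of "wondered".
Boundaries crossed, outermost first: [Ø] — 1 in total.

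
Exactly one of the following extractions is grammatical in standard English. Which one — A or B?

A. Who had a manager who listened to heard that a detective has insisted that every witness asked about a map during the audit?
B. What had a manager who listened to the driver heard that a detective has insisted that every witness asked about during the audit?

B

In A, the wh-phrase is extracted from inside a complex-NP island (relative clause) (introduced by "who"), which blocks movement.
In B, the extraction path crosses only that-complement boundaries, which are transparent.
So B is grammatical.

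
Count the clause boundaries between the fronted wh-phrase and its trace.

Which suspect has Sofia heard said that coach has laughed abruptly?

"which suspect" is extracted from the subject of "said".
Boundaries crossed, outermost first: [Ø] — 1 in total.

1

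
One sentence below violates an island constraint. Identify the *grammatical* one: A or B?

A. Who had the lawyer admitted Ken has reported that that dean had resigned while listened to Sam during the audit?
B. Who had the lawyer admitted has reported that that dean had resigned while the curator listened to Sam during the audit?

In A, the wh-phrase is extracted from inside an adjunct island (introduced by "while"), which blocks movement.
In B, the extraction path crosses only that-complement boundaries, which are transparent.
So B is grammatical.

B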